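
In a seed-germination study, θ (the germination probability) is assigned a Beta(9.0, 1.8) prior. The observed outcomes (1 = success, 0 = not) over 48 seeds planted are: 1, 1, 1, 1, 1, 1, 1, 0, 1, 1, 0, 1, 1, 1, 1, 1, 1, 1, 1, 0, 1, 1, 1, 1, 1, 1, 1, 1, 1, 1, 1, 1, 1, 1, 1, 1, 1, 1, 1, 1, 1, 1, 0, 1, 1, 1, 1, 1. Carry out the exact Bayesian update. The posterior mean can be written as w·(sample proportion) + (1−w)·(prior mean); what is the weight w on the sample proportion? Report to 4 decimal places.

The Beta prior is conjugate to a Binomial/Bernoulli likelihood; the update adds successes to α and failures to β.
Posterior mean = (α₀+k)/(α₀+β₀+n) = [n/(α₀+β₀+n)]·(k/n) + [(α₀+β₀)/(α₀+β₀+n)]·α₀/(α₀+β₀), so only n and the prior enter the weight.
The weight on the data is w = n/(α₀+β₀+n) = 48/(9.0+1.8+48) = 48/58.8 = 0.8163.

0.8163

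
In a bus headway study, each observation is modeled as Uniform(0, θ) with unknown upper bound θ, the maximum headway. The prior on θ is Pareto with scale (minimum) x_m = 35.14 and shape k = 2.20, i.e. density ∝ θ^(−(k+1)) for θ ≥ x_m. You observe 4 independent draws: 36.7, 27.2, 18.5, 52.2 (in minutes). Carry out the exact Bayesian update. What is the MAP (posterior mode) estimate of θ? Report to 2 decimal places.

A Pareto(scale x_m, shape k) prior on the upper bound θ of Uniform(0, θ) is conjugate: posterior is Pareto(max(x_m, max xᵢ), k + n).
Sample maximum = 52.2; prior scale x_m = 35.14 → posterior scale = max = 52.20.
Posterior shape = 2.20 + 4 = 6.20.
The Pareto density is decreasing on [x_m, ∞), so the mode is x_m = 52.20.

52.20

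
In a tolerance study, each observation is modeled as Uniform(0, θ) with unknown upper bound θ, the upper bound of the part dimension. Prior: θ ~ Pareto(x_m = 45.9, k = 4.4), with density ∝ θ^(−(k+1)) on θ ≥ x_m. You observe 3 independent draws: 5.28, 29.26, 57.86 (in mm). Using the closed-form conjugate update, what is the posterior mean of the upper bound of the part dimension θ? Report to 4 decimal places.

A Pareto(scale x_m, shape k) prior on the upper bound θ of Uniform(0, θ) is conjugate: posterior is Pareto(max(x_m, max xᵢ), k + n).
Sample maximum = 57.86; prior scale x_m = 45.9 → posterior scale = max = 57.86.
Posterior shape = 4.4 + 3 = 7.4.
E[θ|data] = k·x_m/(k−1) = 7.4·57.86/6.4 = 66.9006.

66.9006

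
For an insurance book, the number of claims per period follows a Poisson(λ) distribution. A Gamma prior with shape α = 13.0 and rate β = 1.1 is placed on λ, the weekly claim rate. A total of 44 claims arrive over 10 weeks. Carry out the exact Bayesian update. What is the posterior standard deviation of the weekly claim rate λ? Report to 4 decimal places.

With a Gamma(shape α, rate β) prior, the Poisson likelihood is conjugate: the posterior is Gamma(α + ΣXᵢ, β + n).
Posterior: Gamma(α+S, β+n) = Gamma(13.0+44, 1.1+10) = Gamma(57.0, 11.1).
SD = √α/β = √57.0/11.1 = 0.6802.

0.6802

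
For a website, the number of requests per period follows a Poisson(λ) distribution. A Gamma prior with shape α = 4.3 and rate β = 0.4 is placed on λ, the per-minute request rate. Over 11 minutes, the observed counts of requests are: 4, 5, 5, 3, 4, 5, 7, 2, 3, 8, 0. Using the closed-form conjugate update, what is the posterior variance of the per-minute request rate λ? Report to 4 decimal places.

0.3870

With a Gamma(shape α, rate β) prior, the Poisson likelihood is conjugate: the posterior is Gamma(α + ΣXᵢ, β + n).
Sum of counts S = 46 over n = 11 minutes.
Posterior: Gamma(α+S, β+n) = Gamma(4.3+46, 0.4+11) = Gamma(50.3, 11.4).
Var = α/β² = 50.3/11.4² = 0.3870.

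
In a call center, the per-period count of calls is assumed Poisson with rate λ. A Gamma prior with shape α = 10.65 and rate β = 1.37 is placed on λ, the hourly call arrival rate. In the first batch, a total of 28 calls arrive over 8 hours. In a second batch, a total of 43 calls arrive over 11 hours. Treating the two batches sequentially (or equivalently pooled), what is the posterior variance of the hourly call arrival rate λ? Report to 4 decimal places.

0.1968

With a Gamma(shape α, rate β) prior, the Poisson likelihood is conjugate: the posterior is Gamma(α + ΣXᵢ, β + n).
After batch 1: Gamma(α+S, β+n) = Gamma(10.65+28, 1.37+8) = Gamma(38.65, 9.37).
After batch 2: Gamma(α+S, β+n) = Gamma(38.65+43, 9.37+11) = Gamma(81.65, 20.37).
Var = α/β² = 81.65/20.37² = 0.1968.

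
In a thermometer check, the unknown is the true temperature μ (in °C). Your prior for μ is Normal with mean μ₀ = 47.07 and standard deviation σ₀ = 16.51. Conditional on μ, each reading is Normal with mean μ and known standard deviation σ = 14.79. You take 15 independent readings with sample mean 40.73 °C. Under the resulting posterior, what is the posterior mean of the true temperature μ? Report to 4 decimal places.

41.0520

For Normal data with known variance σ², a Normal(μ₀, σ₀²) prior on μ is conjugate. Posterior precision = 1/σ₀² + n/σ²; posterior mean is the precision-weighted average of μ₀ and x̄.
n·x̄ = 15·40.73 = 610.95.
σ₀² = 16.51² = 272.5801, σ² = 14.79² = 218.7441; σ² + n·σ₀² = 218.7441 + 15·272.5801 = 4307.4456.
Posterior mean = (μ₀/σ₀² + n·x̄/σ²)/(1/σ₀² + n/σ²) = (σ²·μ₀ + σ₀²·n·x̄)/(σ² + n·σ₀²) = (218.7441·47.07 + 272.5801·610.95)/4307.4456 = 176829.096882/4307.4456 = 41.0520.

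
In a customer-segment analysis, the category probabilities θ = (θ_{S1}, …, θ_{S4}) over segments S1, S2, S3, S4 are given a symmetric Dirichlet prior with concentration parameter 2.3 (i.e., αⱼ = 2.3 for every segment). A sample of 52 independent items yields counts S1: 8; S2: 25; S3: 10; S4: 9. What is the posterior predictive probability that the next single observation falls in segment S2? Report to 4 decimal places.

0.4461

The Dirichlet prior is conjugate to the Multinomial likelihood: each posterior αⱼ = prior αⱼ + observed count nⱼ.
Posterior concentration: (10.3, 27.3, 12.3, 11.3), total = 61.2.
P(next = S2 | data) = α_{S2}/Σα = 0.4461.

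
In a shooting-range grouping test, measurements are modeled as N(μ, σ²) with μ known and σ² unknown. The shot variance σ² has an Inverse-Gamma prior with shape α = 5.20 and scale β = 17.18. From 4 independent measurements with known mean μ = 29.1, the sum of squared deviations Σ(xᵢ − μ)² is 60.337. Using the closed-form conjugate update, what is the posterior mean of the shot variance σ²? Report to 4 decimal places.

7.6369

With known mean μ and an Inverse-Gamma(α, β) prior on σ², the Normal likelihood is conjugate: posterior is Inv-Gamma(α + n/2, β + Σ(xᵢ−μ)²/2).
Posterior: Inv-Gamma(5.20 + 4/2, 17.18 + 60.337/2) = Inv-Gamma(7.20, 47.3485).
E[σ²|data] = β/(α−1) = 47.3485/6.20 = 7.6369.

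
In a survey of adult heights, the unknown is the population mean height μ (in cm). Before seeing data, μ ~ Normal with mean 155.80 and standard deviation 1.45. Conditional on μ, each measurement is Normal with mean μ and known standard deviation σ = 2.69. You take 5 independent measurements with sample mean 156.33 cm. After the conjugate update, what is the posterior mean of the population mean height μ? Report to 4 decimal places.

156.1139

For Normal data with known variance σ², a Normal(μ₀, σ₀²) prior on μ is conjugate. Posterior precision = 1/σ₀² + n/σ²; posterior mean is the precision-weighted average of μ₀ and x̄.
n·x̄ = 5·156.33 = 781.65.
σ₀² = 1.45² = 2.1025, σ² = 2.69² = 7.2361; σ² + n·σ₀² = 7.2361 + 5·2.1025 = 17.7486.
Posterior mean = (μ₀/σ₀² + n·x̄/σ²)/(1/σ₀² + n/σ²) = (σ²·μ₀ + σ₀²·n·x̄)/(σ² + n·σ₀²) = (7.2361·155.80 + 2.1025·781.65)/17.7486 = 2770.803505/17.7486 = 156.1139.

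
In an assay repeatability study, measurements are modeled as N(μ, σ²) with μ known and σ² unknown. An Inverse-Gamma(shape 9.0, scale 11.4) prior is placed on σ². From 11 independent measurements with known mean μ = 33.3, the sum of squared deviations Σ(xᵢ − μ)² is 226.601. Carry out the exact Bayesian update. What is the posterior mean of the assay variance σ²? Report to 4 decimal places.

9.2371

With known mean μ and an Inverse-Gamma(α, β) prior on σ², the Normal likelihood is conjugate: posterior is Inv-Gamma(α + n/2, β + Σ(xᵢ−μ)²/2).
Posterior: Inv-Gamma(9.0 + 11/2, 11.4 + 226.601/2) = Inv-Gamma(14.50, 124.7005).
E[σ²|data] = β/(α−1) = 124.7005/13.50 = 9.2371.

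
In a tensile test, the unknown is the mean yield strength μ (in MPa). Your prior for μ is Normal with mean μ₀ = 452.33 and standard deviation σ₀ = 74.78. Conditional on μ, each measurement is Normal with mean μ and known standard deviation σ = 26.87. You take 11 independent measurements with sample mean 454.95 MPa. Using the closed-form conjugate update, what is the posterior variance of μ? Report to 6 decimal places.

64.874623

For Normal data with known variance σ², a Normal(μ₀, σ₀²) prior on μ is conjugate. Posterior precision = 1/σ₀² + n/σ²; posterior mean is the precision-weighted average of μ₀ and x̄.
σ₀² = 74.78² = 5592.0484, σ² = 26.87² = 721.9969; σ² + n·σ₀² = 721.9969 + 11·5592.0484 = 62234.5293.
Posterior precision = 1/σ₀² + n/σ² = 1/5592.0484 + 11/721.9969 = (σ² + n·σ₀²)/(σ₀²σ²) = 62234.5293/(5592.0484·721.9969); posterior variance σₙ² = σ₀²σ²/(σ² + n·σ₀²) = 5592.0484·721.9969/62234.5293 = 64.874623.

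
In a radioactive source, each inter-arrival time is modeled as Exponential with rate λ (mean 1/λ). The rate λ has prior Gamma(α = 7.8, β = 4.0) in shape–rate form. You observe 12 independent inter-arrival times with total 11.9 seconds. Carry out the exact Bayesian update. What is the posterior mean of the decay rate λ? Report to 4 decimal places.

With a Gamma(shape α, rate β) prior on the exponential rate λ, the posterior after n observations with total T = Σxᵢ is Gamma(α+n, β+T).
Posterior: Gamma(7.8+12, 4.0+11.9) = Gamma(19.8, 15.9).
Posterior mean of λ = α/β = 19.8/15.9 = 1.2453.

1.2453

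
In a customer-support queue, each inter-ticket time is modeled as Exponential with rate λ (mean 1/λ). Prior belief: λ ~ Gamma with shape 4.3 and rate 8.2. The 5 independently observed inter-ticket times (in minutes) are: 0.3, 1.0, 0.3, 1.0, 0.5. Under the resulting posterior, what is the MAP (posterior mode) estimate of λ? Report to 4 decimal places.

With a Gamma(shape α, rate β) prior on the exponential rate λ, the posterior after n observations with total T = Σxᵢ is Gamma(α+n, β+T).
Sum of observations T = 3.1 minutes; n = 5.
Posterior: Gamma(4.3+5, 8.2+3.1) = Gamma(9.3, 11.3).
Mode = (α−1)/β = 0.7345.

0.7345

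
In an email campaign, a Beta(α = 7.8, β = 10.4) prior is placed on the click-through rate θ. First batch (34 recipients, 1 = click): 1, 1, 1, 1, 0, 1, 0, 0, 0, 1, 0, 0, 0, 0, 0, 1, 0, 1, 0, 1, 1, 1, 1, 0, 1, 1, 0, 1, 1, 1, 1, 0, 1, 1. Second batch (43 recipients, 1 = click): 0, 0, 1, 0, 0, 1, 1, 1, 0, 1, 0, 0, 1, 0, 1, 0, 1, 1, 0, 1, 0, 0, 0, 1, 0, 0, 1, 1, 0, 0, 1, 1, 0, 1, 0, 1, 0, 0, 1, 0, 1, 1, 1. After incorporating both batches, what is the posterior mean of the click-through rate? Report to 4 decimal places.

0.5126

The Beta prior is conjugate to a Binomial/Bernoulli likelihood; the update adds successes to α and failures to β.
After batch 1: Beta(7.8+20, 10.4+14) = Beta(27.8, 24.4).
After batch 2: Beta(27.8+21, 24.4+22) = Beta(48.8, 46.4).
Posterior mean = α/(α+β) = 48.8/95.2 = 0.5126.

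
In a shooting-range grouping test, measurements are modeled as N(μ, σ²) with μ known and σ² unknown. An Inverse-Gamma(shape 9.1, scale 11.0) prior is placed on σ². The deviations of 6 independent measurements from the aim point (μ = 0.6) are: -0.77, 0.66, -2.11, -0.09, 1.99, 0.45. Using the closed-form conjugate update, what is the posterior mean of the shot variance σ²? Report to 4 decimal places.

1.4257

With known mean μ and an Inverse-Gamma(α, β) prior on σ², the Normal likelihood is conjugate: posterior is Inv-Gamma(α + n/2, β + Σ(xᵢ−μ)²/2).
Σ(xᵢ−μ)² = (-0.77)² + (0.66)² + (-2.11)² + (-0.09)² + (1.99)² + (0.45)² = 9.6513.
Posterior: Inv-Gamma(9.1 + 6/2, 11.0 + 9.6513/2) = Inv-Gamma(12.10, 15.82565).
E[σ²|data] = β/(α−1) = 15.82565/11.10 = 1.4257.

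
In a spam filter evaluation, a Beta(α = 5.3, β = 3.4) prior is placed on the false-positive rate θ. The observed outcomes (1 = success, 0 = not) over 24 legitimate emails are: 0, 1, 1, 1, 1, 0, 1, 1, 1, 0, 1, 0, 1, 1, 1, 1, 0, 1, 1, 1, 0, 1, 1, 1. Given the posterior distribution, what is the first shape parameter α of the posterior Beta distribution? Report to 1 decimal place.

23.3

The Beta prior is conjugate to a Binomial/Bernoulli likelihood; the update adds successes to α and failures to β.
Posterior: Beta(α+k, β+n−k) = Beta(5.3+18, 3.4+6) = Beta(23.3, 9.4).
Posterior α = 23.3.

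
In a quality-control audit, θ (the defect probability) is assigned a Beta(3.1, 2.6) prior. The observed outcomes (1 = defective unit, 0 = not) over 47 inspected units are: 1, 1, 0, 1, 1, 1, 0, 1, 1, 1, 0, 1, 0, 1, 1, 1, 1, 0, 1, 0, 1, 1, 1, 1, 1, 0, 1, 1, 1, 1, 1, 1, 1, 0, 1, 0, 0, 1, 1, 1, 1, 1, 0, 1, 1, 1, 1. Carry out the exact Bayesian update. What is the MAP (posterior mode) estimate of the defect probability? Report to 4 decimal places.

The Beta prior is conjugate to a Binomial/Bernoulli likelihood; the update adds successes to α and failures to β.
Posterior: Beta(α+k, β+n−k) = Beta(3.1+36, 2.6+11) = Beta(39.1, 13.6).
Mode of Beta(a,b) for a,b>1 is (a−1)/(a+b−2) = 38.1/50.7 = 0.7515.

0.7515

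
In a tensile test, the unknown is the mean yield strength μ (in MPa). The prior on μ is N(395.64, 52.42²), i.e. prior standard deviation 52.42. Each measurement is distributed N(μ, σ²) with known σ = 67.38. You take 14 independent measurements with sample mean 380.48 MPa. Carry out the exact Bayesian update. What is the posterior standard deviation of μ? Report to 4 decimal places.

17.0311

For Normal data with known variance σ², a Normal(μ₀, σ₀²) prior on μ is conjugate. Posterior precision = 1/σ₀² + n/σ²; posterior mean is the precision-weighted average of μ₀ and x̄.
σ₀² = 52.42² = 2747.8564, σ² = 67.38² = 4540.0644; σ² + n·σ₀² = 4540.0644 + 14·2747.8564 = 43010.054.
Posterior precision = 1/σ₀² + n/σ² = 1/2747.8564 + 14/4540.0644 = (σ² + n·σ₀²)/(σ₀²σ²) = 43010.054/(2747.8564·4540.0644); posterior variance σₙ² = σ₀²σ²/(σ² + n·σ₀²) = 2747.8564·4540.0644/43010.054 = 290.058809.
Posterior SD = √σₙ² = √(2747.8564·4540.0644/43010.054) = 17.0311.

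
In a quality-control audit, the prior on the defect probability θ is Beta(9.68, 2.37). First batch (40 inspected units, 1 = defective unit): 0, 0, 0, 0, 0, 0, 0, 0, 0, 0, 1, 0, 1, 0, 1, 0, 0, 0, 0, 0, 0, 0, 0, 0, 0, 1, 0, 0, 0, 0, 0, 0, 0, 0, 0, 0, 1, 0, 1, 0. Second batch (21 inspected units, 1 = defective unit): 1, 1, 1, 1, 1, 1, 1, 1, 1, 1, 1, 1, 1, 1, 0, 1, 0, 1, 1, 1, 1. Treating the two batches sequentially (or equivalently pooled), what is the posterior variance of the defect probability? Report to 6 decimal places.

The Beta prior is conjugate to a Binomial/Bernoulli likelihood; the update adds successes to α and failures to β.
After batch 1: Beta(9.68+6, 2.37+34) = Beta(15.68, 36.37).
After batch 2: Beta(15.68+19, 36.37+2) = Beta(34.68, 38.37).
Var = αβ/((α+β)²(α+β+1)) = 34.68·38.37/(73.05²·74.05) = 0.003367.

0.003367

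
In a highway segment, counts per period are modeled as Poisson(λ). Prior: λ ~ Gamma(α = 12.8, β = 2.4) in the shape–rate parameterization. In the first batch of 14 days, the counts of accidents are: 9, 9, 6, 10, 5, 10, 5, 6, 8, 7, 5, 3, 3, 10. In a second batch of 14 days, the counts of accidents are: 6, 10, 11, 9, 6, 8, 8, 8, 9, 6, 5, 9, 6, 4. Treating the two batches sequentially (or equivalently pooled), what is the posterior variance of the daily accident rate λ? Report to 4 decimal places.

0.2313

With a Gamma(shape α, rate β) prior, the Poisson likelihood is conjugate: the posterior is Gamma(α + ΣXᵢ, β + n).
Batch 1: sum of counts S = 96 over n = 14 days.
After batch 1: Gamma(α+S, β+n) = Gamma(12.8+96, 2.4+14) = Gamma(108.8, 16.4).
Batch 2: sum of counts S = 105 over n = 14 days.
After batch 2: Gamma(α+S, β+n) = Gamma(108.8+105, 16.4+14) = Gamma(213.8, 30.4).
Var = α/β² = 213.8/30.4² = 0.2313.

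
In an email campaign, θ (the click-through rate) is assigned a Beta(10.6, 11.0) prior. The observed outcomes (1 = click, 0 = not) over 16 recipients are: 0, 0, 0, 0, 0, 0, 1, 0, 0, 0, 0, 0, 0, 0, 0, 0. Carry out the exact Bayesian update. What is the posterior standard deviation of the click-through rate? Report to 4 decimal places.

0.0743

The Beta prior is conjugate to a Binomial/Bernoulli likelihood; the update adds successes to α and failures to β.
Posterior: Beta(α+k, β+n−k) = Beta(10.6+1, 11.0+15) = Beta(11.6, 26.0).
Var = αβ/((α+β)²(α+β+1)) = 11.6·26.0/(37.6²·38.6) = 0.00552673; SD = √0.00552673 = 0.0743.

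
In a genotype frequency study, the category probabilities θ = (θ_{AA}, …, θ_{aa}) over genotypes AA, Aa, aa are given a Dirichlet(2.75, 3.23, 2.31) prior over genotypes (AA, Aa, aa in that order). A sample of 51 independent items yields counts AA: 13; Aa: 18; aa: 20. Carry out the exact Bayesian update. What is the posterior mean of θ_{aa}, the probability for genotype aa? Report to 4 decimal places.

0.3763

The Dirichlet prior is conjugate to the Multinomial likelihood: each posterior αⱼ = prior αⱼ + observed count nⱼ.
Posterior concentration: (15.75, 21.23, 22.31), total = 59.29.
E[θ_{aa}|data] = α_{aa}/Σα = 22.31/59.29 = 0.3763.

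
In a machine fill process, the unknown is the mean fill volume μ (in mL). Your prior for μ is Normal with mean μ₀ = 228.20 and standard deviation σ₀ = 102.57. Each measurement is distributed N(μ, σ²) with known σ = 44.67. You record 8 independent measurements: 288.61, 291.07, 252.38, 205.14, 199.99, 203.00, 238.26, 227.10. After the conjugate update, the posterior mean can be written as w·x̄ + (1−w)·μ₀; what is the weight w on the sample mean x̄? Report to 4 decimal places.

For Normal data with known variance σ², a Normal(μ₀, σ₀²) prior on μ is conjugate. Posterior precision = 1/σ₀² + n/σ²; posterior mean is the precision-weighted average of μ₀ and x̄.
σ₀² = 102.57² = 10520.6049, σ² = 44.67² = 1995.4089. Prior precision 1/σ₀² = 1/10520.6049; data precision n/σ² = 8/1995.4089.
w = (n/σ²)/(1/σ₀² + n/σ²) = n·σ₀²/(σ² + n·σ₀²) = 8·10520.6049/(1995.4089 + 8·10520.6049) = 84164.8392/86160.2481 = 0.9768.

0.9768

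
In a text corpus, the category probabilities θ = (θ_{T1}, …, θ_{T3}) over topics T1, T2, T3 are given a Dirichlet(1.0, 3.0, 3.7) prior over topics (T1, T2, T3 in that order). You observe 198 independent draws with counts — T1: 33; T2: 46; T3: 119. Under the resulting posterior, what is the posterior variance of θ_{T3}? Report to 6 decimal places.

The Dirichlet prior is conjugate to the Multinomial likelihood: each posterior αⱼ = prior αⱼ + observed count nⱼ.
Posterior concentration: (34.0, 49.0, 122.7), total = 205.7.
Var[θ_j] = α_j(Σα−α_j)/((Σα)²(Σα+1)) = 122.7·83.0/(205.7²·206.7) = 0.001164.

0.001164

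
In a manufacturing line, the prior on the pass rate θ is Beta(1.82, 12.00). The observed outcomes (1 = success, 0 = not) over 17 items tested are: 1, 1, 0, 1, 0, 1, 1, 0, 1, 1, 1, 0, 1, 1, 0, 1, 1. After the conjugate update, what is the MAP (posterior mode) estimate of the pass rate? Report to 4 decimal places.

The Beta prior is conjugate to a Binomial/Bernoulli likelihood; the update adds successes to α and failures to β.
Posterior: Beta(α+k, β+n−k) = Beta(1.82+12, 12.00+5) = Beta(13.82, 17.00).
Mode of Beta(a,b) for a,b>1 is (a−1)/(a+b−2) = 12.82/28.82 = 0.4448.

0.4448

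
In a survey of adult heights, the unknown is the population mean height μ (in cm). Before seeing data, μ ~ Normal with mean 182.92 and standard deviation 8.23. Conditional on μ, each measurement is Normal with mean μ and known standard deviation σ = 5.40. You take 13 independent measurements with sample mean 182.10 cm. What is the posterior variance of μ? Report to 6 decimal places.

For Normal data with known variance σ², a Normal(μ₀, σ₀²) prior on μ is conjugate. Posterior precision = 1/σ₀² + n/σ²; posterior mean is the precision-weighted average of μ₀ and x̄.
σ₀² = 8.23² = 67.7329, σ² = 5.40² = 29.16; σ² + n·σ₀² = 29.16 + 13·67.7329 = 909.6877.
Posterior precision = 1/σ₀² + n/σ² = 1/67.7329 + 13/29.16 = (σ² + n·σ₀²)/(σ₀²σ²) = 909.6877/(67.7329·29.16); posterior variance σₙ² = σ₀²σ²/(σ² + n·σ₀²) = 67.7329·29.16/909.6877 = 2.171175.

2.171175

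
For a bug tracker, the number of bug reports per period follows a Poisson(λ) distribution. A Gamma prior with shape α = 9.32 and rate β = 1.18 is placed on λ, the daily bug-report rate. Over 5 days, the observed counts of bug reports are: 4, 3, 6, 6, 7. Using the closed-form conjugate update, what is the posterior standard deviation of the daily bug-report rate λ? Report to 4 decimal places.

0.9617

With a Gamma(shape α, rate β) prior, the Poisson likelihood is conjugate: the posterior is Gamma(α + ΣXᵢ, β + n).
Sum of counts S = 26 over n = 5 days.
Posterior: Gamma(α+S, β+n) = Gamma(9.32+26, 1.18+5) = Gamma(35.32, 6.18).
SD = √α/β = √35.32/6.18 = 0.9617.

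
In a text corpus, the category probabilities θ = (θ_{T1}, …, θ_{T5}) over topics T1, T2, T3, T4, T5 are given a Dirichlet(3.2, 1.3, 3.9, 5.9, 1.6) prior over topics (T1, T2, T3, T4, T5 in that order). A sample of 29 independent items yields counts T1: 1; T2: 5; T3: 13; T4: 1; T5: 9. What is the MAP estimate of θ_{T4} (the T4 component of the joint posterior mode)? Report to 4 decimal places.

0.1479

The Dirichlet prior is conjugate to the Multinomial likelihood: each posterior αⱼ = prior αⱼ + observed count nⱼ.
Posterior concentration: (4.2, 6.3, 16.9, 6.9, 10.6), total = 44.9.
Joint mode component: (α_{T4}−1)/(Σα−K) = 5.9/39.9 = 0.1479.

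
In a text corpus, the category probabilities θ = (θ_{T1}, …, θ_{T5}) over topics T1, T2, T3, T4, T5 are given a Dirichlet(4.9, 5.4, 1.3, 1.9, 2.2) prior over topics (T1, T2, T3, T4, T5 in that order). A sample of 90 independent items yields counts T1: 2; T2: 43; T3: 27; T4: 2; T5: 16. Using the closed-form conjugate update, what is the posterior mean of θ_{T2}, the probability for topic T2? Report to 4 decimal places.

0.4579

The Dirichlet prior is conjugate to the Multinomial likelihood: each posterior αⱼ = prior αⱼ + observed count nⱼ.
Posterior concentration: (6.9, 48.4, 28.3, 3.9, 18.2), total = 105.7.
E[θ_{T2}|data] = α_{T2}/Σα = 48.4/105.7 = 0.4579.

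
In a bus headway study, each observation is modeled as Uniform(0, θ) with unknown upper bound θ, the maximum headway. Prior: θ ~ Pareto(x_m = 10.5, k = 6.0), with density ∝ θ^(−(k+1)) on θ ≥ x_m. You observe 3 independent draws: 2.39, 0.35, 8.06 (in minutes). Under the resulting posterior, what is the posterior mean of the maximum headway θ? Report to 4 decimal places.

A Pareto(scale x_m, shape k) prior on the upper bound θ of Uniform(0, θ) is conjugate: posterior is Pareto(max(x_m, max xᵢ), k + n).
Sample maximum = 8.06; prior scale x_m = 10.5 → posterior scale = max = 10.50.
Posterior shape = 6.0 + 3 = 9.0.
E[θ|data] = k·x_m/(k−1) = 9.0·10.50/8.0 = 11.8125.

11.8125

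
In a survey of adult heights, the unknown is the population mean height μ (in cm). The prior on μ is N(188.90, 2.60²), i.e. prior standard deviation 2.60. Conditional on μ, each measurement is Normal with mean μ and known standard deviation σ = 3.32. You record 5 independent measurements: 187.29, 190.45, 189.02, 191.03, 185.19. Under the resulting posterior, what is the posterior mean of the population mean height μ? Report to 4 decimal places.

188.6708

For Normal data with known variance σ², a Normal(μ₀, σ₀²) prior on μ is conjugate. Posterior precision = 1/σ₀² + n/σ²; posterior mean is the precision-weighted average of μ₀ and x̄.
Σxᵢ = 187.29 + 190.45 + 189.02 + 191.03 + 185.19 = 942.98, so n·x̄ = 942.98.
σ₀² = 2.60² = 6.76, σ² = 3.32² = 11.0224; σ² + n·σ₀² = 11.0224 + 5·6.76 = 44.8224.
Posterior mean = (μ₀/σ₀² + n·x̄/σ²)/(1/σ₀² + n/σ²) = (σ²·μ₀ + σ₀²·n·x̄)/(σ² + n·σ₀²) = (11.0224·188.90 + 6.76·942.98)/44.8224 = 8456.67616/44.8224 = 188.6708.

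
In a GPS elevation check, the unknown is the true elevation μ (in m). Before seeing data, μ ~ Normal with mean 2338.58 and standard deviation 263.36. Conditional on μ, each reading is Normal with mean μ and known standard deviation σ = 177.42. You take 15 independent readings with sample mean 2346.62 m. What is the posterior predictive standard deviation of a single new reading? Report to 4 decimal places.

For Normal data with known variance σ², a Normal(μ₀, σ₀²) prior on μ is conjugate. Posterior precision = 1/σ₀² + n/σ²; posterior mean is the precision-weighted average of μ₀ and x̄.
σ₀² = 263.36² = 69358.4896, σ² = 177.42² = 31477.8564; σ² + n·σ₀² = 31477.8564 + 15·69358.4896 = 1071855.2004.
Posterior precision = 1/σ₀² + n/σ² = 1/69358.4896 + 15/31477.8564 = (σ² + n·σ₀²)/(σ₀²σ²) = 1071855.2004/(69358.4896·31477.8564); posterior variance σₙ² = σ₀²σ²/(σ² + n·σ₀²) = 69358.4896·31477.8564/1071855.2004 = 2036.895072.
Predictive variance for one new observation = σₙ² + σ² = 69358.4896·31477.8564/1071855.2004 + 31477.8564 = σ²·(σ₀² + 1071855.2004)/1071855.2004 = 31477.8564·1141213.69/1071855.2004 = 33514.751472; SD = √(31477.8564·1141213.69/1071855.2004) = 183.0703.

183.0703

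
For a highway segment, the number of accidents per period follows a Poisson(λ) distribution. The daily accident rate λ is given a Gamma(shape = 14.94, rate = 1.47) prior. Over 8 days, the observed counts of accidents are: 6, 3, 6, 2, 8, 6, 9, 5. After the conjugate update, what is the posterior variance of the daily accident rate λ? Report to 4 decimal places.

0.6684

With a Gamma(shape α, rate β) prior, the Poisson likelihood is conjugate: the posterior is Gamma(α + ΣXᵢ, β + n).
Sum of counts S = 45 over n = 8 days.
Posterior: Gamma(α+S, β+n) = Gamma(14.94+45, 1.47+8) = Gamma(59.94, 9.47).
Var = α/β² = 59.94/9.47² = 0.6684.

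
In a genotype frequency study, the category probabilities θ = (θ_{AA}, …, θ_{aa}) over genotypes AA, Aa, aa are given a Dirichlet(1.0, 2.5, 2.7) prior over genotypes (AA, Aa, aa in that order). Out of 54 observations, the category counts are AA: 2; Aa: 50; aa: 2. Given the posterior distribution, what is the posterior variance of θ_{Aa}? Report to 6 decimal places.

0.001823

The Dirichlet prior is conjugate to the Multinomial likelihood: each posterior αⱼ = prior αⱼ + observed count nⱼ.
Posterior concentration: (3.0, 52.5, 4.7), total = 60.2.
Var[θ_j] = α_j(Σα−α_j)/((Σα)²(Σα+1)) = 52.5·7.7/(60.2²·61.2) = 0.001823.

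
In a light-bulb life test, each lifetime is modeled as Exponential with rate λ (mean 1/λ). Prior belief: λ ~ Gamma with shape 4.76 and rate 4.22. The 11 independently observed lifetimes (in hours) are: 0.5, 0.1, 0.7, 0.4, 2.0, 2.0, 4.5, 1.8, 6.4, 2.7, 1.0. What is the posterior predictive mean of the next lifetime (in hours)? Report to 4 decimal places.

1.7832

With a Gamma(shape α, rate β) prior on the exponential rate λ, the posterior after n observations with total T = Σxᵢ is Gamma(α+n, β+T).
Sum of observations T = 22.1 hours; n = 11.
Posterior: Gamma(4.76+11, 4.22+22.1) = Gamma(15.76, 26.32).
The predictive distribution for the next observation is Lomax; its mean is β/(α−1) = 26.32/14.76 = 1.7832.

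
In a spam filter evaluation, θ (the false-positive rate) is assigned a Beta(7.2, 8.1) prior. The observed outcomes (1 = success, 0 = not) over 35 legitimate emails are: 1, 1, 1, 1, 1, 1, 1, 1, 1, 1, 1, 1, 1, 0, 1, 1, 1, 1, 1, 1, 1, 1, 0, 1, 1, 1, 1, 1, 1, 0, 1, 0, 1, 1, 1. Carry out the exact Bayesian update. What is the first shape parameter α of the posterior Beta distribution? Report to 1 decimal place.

38.2

The Beta prior is conjugate to a Binomial/Bernoulli likelihood; the update adds successes to α and failures to β.
Posterior: Beta(α+k, β+n−k) = Beta(7.2+31, 8.1+4) = Beta(38.2, 12.1).
Posterior α = 38.2.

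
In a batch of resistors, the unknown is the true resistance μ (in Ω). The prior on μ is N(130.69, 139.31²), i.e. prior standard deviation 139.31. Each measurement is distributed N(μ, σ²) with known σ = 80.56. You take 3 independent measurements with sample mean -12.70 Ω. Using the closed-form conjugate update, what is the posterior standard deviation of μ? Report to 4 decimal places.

44.1174

For Normal data with known variance σ², a Normal(μ₀, σ₀²) prior on μ is conjugate. Posterior precision = 1/σ₀² + n/σ²; posterior mean is the precision-weighted average of μ₀ and x̄.
σ₀² = 139.31² = 19407.2761, σ² = 80.56² = 6489.9136; σ² + n·σ₀² = 6489.9136 + 3·19407.2761 = 64711.7419.
Posterior precision = 1/σ₀² + n/σ² = 1/19407.2761 + 3/6489.9136 = (σ² + n·σ₀²)/(σ₀²σ²) = 64711.7419/(19407.2761·6489.9136); posterior variance σₙ² = σ₀²σ²/(σ² + n·σ₀²) = 19407.2761·6489.9136/64711.7419 = 1946.347624.
Posterior SD = √σₙ² = √(19407.2761·6489.9136/64711.7419) = 44.1174.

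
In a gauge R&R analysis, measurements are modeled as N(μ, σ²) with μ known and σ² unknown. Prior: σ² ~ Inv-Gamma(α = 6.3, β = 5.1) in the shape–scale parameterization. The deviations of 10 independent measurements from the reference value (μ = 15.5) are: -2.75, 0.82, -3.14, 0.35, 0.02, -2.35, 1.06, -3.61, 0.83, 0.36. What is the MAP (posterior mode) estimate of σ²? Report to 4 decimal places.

1.9884

With known mean μ and an Inverse-Gamma(α, β) prior on σ², the Normal likelihood is conjugate: posterior is Inv-Gamma(α + n/2, β + Σ(xᵢ−μ)²/2).
Σ(xᵢ−μ)² = (-2.75)² + (0.82)² + (-3.14)² + (0.35)² + (0.02)² + (-2.35)² + (1.06)² + (-3.61)² + (0.83)² + (0.36)² = 38.7141.
Posterior: Inv-Gamma(6.3 + 10/2, 5.1 + 38.7141/2) = Inv-Gamma(11.30, 24.45705).
Mode = β/(α+1) = 24.45705/12.30 = 1.9884.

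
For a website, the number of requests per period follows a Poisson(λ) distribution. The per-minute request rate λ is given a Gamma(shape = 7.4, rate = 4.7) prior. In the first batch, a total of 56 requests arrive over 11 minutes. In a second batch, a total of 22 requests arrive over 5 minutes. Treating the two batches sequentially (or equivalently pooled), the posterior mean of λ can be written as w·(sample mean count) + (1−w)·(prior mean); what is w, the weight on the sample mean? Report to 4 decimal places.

With a Gamma(shape α, rate β) prior, the Poisson likelihood is conjugate: the posterior is Gamma(α + ΣXᵢ, β + n).
Total number of minutes: n = 11 + 5 = 16.
Posterior mean = (α₀+S)/(β₀+n) = [n/(β₀+n)]·(S/n) + [β₀/(β₀+n)]·(α₀/β₀), so only n and β₀ enter the weight.
Weight on data w = n/(β₀+n) = 16/(4.7+16) = 16/20.7 = 0.7729.

0.7729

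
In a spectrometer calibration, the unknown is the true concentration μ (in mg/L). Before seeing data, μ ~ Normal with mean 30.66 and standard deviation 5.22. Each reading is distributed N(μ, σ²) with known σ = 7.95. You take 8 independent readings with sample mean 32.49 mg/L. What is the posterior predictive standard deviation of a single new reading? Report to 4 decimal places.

8.3263

For Normal data with known variance σ², a Normal(μ₀, σ₀²) prior on μ is conjugate. Posterior precision = 1/σ₀² + n/σ²; posterior mean is the precision-weighted average of μ₀ and x̄.
σ₀² = 5.22² = 27.2484, σ² = 7.95² = 63.2025; σ² + n·σ₀² = 63.2025 + 8·27.2484 = 281.1897.
Posterior precision = 1/σ₀² + n/σ² = 1/27.2484 + 8/63.2025 = (σ² + n·σ₀²)/(σ₀²σ²) = 281.1897/(27.2484·63.2025); posterior variance σₙ² = σ₀²σ²/(σ² + n·σ₀²) = 27.2484·63.2025/281.1897 = 6.124574.
Predictive variance for one new observation = σₙ² + σ² = 27.2484·63.2025/281.1897 + 63.2025 = σ²·(σ₀² + 281.1897)/281.1897 = 63.2025·308.4381/281.1897 = 69.327074; SD = √(63.2025·308.4381/281.1897) = 8.3263.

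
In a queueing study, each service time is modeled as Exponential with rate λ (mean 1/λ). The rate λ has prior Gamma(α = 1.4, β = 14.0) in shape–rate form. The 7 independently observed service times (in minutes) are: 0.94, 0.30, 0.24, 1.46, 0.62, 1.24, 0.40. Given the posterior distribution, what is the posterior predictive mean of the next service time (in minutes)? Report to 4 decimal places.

2.5946

With a Gamma(shape α, rate β) prior on the exponential rate λ, the posterior after n observations with total T = Σxᵢ is Gamma(α+n, β+T).
Sum of observations T = 5.20 minutes; n = 7.
Posterior: Gamma(1.4+7, 14.0+5.20) = Gamma(8.4, 19.20).
The predictive distribution for the next observation is Lomax; its mean is β/(α−1) = 19.20/7.4 = 2.5946.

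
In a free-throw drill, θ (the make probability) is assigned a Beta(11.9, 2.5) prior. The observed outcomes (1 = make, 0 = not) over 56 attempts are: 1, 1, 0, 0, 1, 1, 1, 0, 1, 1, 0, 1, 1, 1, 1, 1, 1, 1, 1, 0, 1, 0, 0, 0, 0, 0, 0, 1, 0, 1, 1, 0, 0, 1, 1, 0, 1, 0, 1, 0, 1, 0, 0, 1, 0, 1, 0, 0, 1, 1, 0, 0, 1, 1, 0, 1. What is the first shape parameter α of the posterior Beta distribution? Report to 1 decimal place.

The Beta prior is conjugate to a Binomial/Bernoulli likelihood; the update adds successes to α and failures to β.
Posterior: Beta(α+k, β+n−k) = Beta(11.9+31, 2.5+25) = Beta(42.9, 27.5).
Posterior α = 42.9.

42.9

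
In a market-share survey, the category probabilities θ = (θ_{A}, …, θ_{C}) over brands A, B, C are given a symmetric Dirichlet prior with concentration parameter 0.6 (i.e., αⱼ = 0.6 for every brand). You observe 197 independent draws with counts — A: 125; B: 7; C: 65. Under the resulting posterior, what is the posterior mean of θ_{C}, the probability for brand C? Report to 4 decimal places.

0.3300

The Dirichlet prior is conjugate to the Multinomial likelihood: each posterior αⱼ = prior αⱼ + observed count nⱼ.
Posterior concentration: (125.6, 7.6, 65.6), total = 198.8.
E[θ_{C}|data] = α_{C}/Σα = 65.6/198.8 = 0.3300.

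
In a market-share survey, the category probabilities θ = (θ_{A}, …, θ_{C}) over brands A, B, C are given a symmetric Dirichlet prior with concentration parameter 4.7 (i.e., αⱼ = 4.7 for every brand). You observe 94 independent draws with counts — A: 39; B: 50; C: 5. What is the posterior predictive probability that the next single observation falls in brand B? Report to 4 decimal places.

0.5060

The Dirichlet prior is conjugate to the Multinomial likelihood: each posterior αⱼ = prior αⱼ + observed count nⱼ.
Posterior concentration: (43.7, 54.7, 9.7), total = 108.1.
P(next = B | data) = α_{B}/Σα = 0.5060.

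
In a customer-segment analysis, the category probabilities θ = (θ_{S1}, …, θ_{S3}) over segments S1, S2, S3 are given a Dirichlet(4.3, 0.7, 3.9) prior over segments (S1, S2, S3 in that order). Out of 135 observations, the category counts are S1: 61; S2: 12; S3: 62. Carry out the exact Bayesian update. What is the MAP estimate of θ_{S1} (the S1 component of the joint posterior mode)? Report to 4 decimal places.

0.4564

The Dirichlet prior is conjugate to the Multinomial likelihood: each posterior αⱼ = prior αⱼ + observed count nⱼ.
Posterior concentration: (65.3, 12.7, 65.9), total = 143.9.
Joint mode component: (α_{S1}−1)/(Σα−K) = 64.3/140.9 = 0.4564.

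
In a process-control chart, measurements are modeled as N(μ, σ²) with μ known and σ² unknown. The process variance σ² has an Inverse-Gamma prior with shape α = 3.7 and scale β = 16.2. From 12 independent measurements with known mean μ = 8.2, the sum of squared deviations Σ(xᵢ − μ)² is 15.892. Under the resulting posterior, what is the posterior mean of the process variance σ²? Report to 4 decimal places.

2.7754

With known mean μ and an Inverse-Gamma(α, β) prior on σ², the Normal likelihood is conjugate: posterior is Inv-Gamma(α + n/2, β + Σ(xᵢ−μ)²/2).
Posterior: Inv-Gamma(3.7 + 12/2, 16.2 + 15.892/2) = Inv-Gamma(9.70, 24.1460).
E[σ²|data] = β/(α−1) = 24.1460/8.70 = 2.7754.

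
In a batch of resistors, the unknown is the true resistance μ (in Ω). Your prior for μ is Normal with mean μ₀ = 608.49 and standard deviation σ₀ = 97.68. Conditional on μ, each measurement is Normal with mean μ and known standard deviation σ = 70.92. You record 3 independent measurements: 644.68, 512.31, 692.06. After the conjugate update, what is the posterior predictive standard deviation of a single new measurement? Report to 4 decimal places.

For Normal data with known variance σ², a Normal(μ₀, σ₀²) prior on μ is conjugate. Posterior precision = 1/σ₀² + n/σ²; posterior mean is the precision-weighted average of μ₀ and x̄.
σ₀² = 97.68² = 9541.3824, σ² = 70.92² = 5029.6464; σ² + n·σ₀² = 5029.6464 + 3·9541.3824 = 33653.7936.
Posterior precision = 1/σ₀² + n/σ² = 1/9541.3824 + 3/5029.6464 = (σ² + n·σ₀²)/(σ₀²σ²) = 33653.7936/(9541.3824·5029.6464); posterior variance σₙ² = σ₀²σ²/(σ² + n·σ₀²) = 9541.3824·5029.6464/33653.7936 = 1425.984250.
Predictive variance for one new observation = σₙ² + σ² = 9541.3824·5029.6464/33653.7936 + 5029.6464 = σ²·(σ₀² + 33653.7936)/33653.7936 = 5029.6464·43195.176/33653.7936 = 6455.630650; SD = √(5029.6464·43195.176/33653.7936) = 80.3469.

80.3469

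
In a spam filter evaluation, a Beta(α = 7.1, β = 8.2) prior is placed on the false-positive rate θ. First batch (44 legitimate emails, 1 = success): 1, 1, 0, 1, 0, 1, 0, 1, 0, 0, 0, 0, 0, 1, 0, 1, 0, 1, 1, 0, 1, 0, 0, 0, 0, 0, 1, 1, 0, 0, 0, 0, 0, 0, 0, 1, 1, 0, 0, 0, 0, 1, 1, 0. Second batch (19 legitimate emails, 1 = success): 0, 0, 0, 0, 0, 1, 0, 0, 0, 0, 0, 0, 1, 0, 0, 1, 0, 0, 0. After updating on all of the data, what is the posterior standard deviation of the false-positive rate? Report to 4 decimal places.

0.0529

The Beta prior is conjugate to a Binomial/Bernoulli likelihood; the update adds successes to α and failures to β.
After batch 1: Beta(7.1+16, 8.2+28) = Beta(23.1, 36.2).
After batch 2: Beta(23.1+3, 36.2+16) = Beta(26.1, 52.2).
Var = αβ/((α+β)²(α+β+1)) = 26.1·52.2/(78.3²·79.3) = 0.00280230; SD = √0.00280230 = 0.0529.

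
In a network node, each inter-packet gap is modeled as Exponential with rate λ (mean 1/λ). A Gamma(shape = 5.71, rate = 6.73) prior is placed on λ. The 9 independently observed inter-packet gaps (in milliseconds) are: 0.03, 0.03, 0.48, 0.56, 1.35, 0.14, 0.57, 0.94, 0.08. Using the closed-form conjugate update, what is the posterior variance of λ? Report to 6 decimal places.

With a Gamma(shape α, rate β) prior on the exponential rate λ, the posterior after n observations with total T = Σxᵢ is Gamma(α+n, β+T).
Sum of observations T = 4.18 milliseconds; n = 9.
Posterior: Gamma(5.71+9, 6.73+4.18) = Gamma(14.71, 10.91).
Var = α/β² = 0.123584.

0.123584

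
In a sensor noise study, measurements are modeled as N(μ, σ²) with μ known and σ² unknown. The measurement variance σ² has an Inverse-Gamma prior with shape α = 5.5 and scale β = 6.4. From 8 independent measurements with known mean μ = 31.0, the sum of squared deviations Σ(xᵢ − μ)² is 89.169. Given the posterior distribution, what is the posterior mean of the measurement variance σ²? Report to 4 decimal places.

With known mean μ and an Inverse-Gamma(α, β) prior on σ², the Normal likelihood is conjugate: posterior is Inv-Gamma(α + n/2, β + Σ(xᵢ−μ)²/2).
Posterior: Inv-Gamma(5.5 + 8/2, 6.4 + 89.169/2) = Inv-Gamma(9.50, 50.9845).
E[σ²|data] = β/(α−1) = 50.9845/8.50 = 5.9982.

5.9982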